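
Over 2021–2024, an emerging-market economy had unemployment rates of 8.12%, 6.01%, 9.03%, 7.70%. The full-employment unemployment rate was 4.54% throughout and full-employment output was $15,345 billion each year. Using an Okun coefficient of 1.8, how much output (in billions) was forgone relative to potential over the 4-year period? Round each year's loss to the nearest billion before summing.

$3,508 billion

Year 2021: gap = -1.8 × (8.12 - 4.54) = -6.444%, loss ≈ 15345 × 6.444/100 ≈ 989.
Year 2022: gap = -1.8 × (6.01 - 4.54) = -2.646%, loss ≈ 15345 × 2.646/100 ≈ 406.
Year 2023: gap = -1.8 × (9.03 - 4.54) = -8.082%, loss ≈ 15345 × 8.082/100 ≈ 1240.
Year 2024: gap = -1.8 × (7.7 - 4.54) = -5.688%, loss ≈ 15345 × 5.688/100 ≈ 873.
Total lost output = 989 + 406 + 1240 + 873 = 3508 billion.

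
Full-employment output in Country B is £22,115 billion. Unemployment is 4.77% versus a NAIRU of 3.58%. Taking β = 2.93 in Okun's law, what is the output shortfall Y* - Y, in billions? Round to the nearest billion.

£771 billion

Output gap = -2.93 × (4.77 - 3.58) = -2.93 × 1.19 = -3.4867%.
Actual GDP ≈ 22115 × 0.965133 ≈ 21344 billion, so the shortfall is 22115 - 21344 = 771 billion.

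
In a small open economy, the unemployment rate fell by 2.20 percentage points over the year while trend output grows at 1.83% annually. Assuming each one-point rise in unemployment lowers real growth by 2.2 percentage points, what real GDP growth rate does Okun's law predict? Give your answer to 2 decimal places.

Growth-rate Okun's law: g_Y = g_Y* - β × Δu.
g_Y = 1.83 - 2.2 × (-2.20) = 1.83 + 4.84 = 6.67%, i.e. 6.67% to 2 d.p.

6.67%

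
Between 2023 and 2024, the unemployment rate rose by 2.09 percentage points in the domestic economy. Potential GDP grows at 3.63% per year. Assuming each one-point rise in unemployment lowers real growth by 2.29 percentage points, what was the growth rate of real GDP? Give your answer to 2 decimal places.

-1.16%

Growth-rate Okun's law: g_Y = g_Y* - β × Δu.
g_Y = 3.63 - 2.29 × (2.09) = 3.63 - 4.7861 = -1.1561%, i.e. -1.16% to 2 d.p.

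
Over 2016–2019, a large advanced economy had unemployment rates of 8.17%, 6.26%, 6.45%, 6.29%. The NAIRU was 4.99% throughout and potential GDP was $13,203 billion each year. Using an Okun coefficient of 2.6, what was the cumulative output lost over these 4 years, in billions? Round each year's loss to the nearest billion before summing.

$2,475 billion

Year 2016: gap = -2.6 × (8.17 - 4.99) = -8.268%, loss ≈ 13203 × 8.268/100 ≈ 1092.
Year 2017: gap = -2.6 × (6.26 - 4.99) = -3.302%, loss ≈ 13203 × 3.302/100 ≈ 436.
Year 2018: gap = -2.6 × (6.45 - 4.99) = -3.796%, loss ≈ 13203 × 3.796/100 ≈ 501.
Year 2019: gap = -2.6 × (6.29 - 4.99) = -3.38%, loss ≈ 13203 × 3.38/100 ≈ 446.
Total lost output = 1092 + 436 + 501 + 446 = 2475 billion.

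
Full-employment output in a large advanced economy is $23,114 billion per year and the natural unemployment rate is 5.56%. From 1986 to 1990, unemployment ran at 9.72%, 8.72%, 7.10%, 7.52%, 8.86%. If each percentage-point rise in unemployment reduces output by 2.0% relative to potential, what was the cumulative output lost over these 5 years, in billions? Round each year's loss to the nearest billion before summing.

Year 1986: gap = -2.0 × (9.72 - 5.56) = -8.32%, loss ≈ 23114 × 8.32/100 ≈ 1923.
Year 1987: gap = -2.0 × (8.72 - 5.56) = -6.32%, loss ≈ 23114 × 6.32/100 ≈ 1461.
Year 1988: gap = -2.0 × (7.1 - 5.56) = -3.08%, loss ≈ 23114 × 3.08/100 ≈ 712.
Year 1989: gap = -2.0 × (7.52 - 5.56) = -3.92%, loss ≈ 23114 × 3.92/100 ≈ 906.
Year 1990: gap = -2.0 × (8.86 - 5.56) = -6.6%, loss ≈ 23114 × 6.6/100 ≈ 1526.
Total lost output = 1923 + 1461 + 712 + 906 + 1526 = 6528 billion.

$6,528 billion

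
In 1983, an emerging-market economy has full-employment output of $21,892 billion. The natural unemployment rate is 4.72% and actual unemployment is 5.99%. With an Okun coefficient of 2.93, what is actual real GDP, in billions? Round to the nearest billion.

Unemployment gap = 5.99 - 4.72 = 1.27 points, so the output gap is -2.93 × 1.27 = -3.7211%.
Actual GDP = 21892 × (1 - 3.7211/100) = 21892 × 0.962789 ≈ 21077 billion.

$21,077 billion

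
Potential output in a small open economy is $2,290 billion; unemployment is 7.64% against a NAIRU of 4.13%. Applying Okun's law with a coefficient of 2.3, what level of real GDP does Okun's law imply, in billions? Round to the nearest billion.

$2,105 billion

Unemployment gap = 7.64 - 4.13 = 3.51 points, so the output gap is -2.3 × 3.51 = -8.073%.
Actual GDP = 2290 × (1 - 8.073/100) = 2290 × 0.91927 ≈ 2105 billion.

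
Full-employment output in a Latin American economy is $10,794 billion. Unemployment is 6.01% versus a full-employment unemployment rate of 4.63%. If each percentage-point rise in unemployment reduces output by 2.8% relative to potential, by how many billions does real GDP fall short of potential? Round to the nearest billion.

$417 billion

Output gap = -2.8 × (6.01 - 4.63) = -2.8 × 1.38 = -3.864%.
Actual GDP ≈ 10794 × 0.96136 ≈ 10377 billion, so the shortfall is 10794 - 10377 = 417 billion.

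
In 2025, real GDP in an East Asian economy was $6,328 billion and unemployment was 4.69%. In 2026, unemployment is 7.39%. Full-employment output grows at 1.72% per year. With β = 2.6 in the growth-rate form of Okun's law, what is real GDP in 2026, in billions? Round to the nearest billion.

Δu = 7.39 - 4.69 = 2.7 points.
Okun's law (growth form): g_Y = g_Y* - β × Δu = 1.72 - 2.6 × (2.70) = 1.72 - 7.02 = -5.3%.
Real GDP in the next year = 6328 × (1 - 5.3/100) = 6328 × 0.947 ≈ 5993 billion.

$5,993 billion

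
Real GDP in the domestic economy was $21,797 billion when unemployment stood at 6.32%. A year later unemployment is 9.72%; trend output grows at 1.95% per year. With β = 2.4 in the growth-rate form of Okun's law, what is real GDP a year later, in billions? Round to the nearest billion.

$20,443 billion

Δu = 9.72 - 6.32 = 3.4 points.
Okun's law (growth form): g_Y = g_Y* - β × Δu = 1.95 - 2.4 × (3.40) = 1.95 - 8.16 = -6.21%.
Real GDP in the next year = 21797 × (1 - 6.21/100) = 21797 × 0.9379 ≈ 20443 billion.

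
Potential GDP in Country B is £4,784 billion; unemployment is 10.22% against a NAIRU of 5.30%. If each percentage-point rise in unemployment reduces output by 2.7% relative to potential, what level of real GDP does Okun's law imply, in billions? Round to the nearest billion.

£4,148 billion

Unemployment gap = 10.22 - 5.3 = 4.92 points, so the output gap is -2.7 × 4.92 = -13.284%.
Actual GDP = 4784 × (1 - 13.284/100) = 4784 × 0.86716 ≈ 4148 billion.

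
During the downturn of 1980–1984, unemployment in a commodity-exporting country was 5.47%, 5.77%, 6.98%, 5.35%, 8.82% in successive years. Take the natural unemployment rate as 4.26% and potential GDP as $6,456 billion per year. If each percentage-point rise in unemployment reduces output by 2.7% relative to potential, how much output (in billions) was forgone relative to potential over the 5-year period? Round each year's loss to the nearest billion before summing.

$1,933 billion

Year 1980: gap = -2.7 × (5.47 - 4.26) = -3.267%, loss ≈ 6456 × 3.267/100 ≈ 211.
Year 1981: gap = -2.7 × (5.77 - 4.26) = -4.077%, loss ≈ 6456 × 4.077/100 ≈ 263.
Year 1982: gap = -2.7 × (6.98 - 4.26) = -7.344%, loss ≈ 6456 × 7.344/100 ≈ 474.
Year 1983: gap = -2.7 × (5.35 - 4.26) = -2.943%, loss ≈ 6456 × 2.943/100 ≈ 190.
Year 1984: gap = -2.7 × (8.82 - 4.26) = -12.312%, loss ≈ 6456 × 12.312/100 ≈ 795.
Total lost output = 211 + 263 + 474 + 190 + 795 = 1933 billion.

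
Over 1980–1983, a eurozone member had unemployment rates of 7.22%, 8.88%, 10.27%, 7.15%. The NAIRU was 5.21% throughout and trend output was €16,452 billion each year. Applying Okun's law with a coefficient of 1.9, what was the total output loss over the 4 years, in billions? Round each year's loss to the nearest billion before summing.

€3,963 billion

Year 1980: gap = -1.9 × (7.22 - 5.21) = -3.819%, loss ≈ 16452 × 3.819/100 ≈ 628.
Year 1981: gap = -1.9 × (8.88 - 5.21) = -6.973%, loss ≈ 16452 × 6.973/100 ≈ 1147.
Year 1982: gap = -1.9 × (10.27 - 5.21) = -9.614%, loss ≈ 16452 × 9.614/100 ≈ 1582.
Year 1983: gap = -1.9 × (7.15 - 5.21) = -3.686%, loss ≈ 16452 × 3.686/100 ≈ 606.
Total lost output = 628 + 1147 + 1582 + 606 = 3963 billion.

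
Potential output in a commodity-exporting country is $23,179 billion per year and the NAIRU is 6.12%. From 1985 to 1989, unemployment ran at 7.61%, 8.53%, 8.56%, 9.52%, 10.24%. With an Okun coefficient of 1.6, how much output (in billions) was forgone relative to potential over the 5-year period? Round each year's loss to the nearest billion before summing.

$5,141 billion

Year 1985: gap = -1.6 × (7.61 - 6.12) = -2.384%, loss ≈ 23179 × 2.384/100 ≈ 553.
Year 1986: gap = -1.6 × (8.53 - 6.12) = -3.856%, loss ≈ 23179 × 3.856/100 ≈ 894.
Year 1987: gap = -1.6 × (8.56 - 6.12) = -3.904%, loss ≈ 23179 × 3.904/100 ≈ 905.
Year 1988: gap = -1.6 × (9.52 - 6.12) = -5.44%, loss ≈ 23179 × 5.44/100 ≈ 1261.
Year 1989: gap = -1.6 × (10.24 - 6.12) = -6.592%, loss ≈ 23179 × 6.592/100 ≈ 1528.
Total lost output = 553 + 894 + 905 + 1261 + 1528 = 5141 billion.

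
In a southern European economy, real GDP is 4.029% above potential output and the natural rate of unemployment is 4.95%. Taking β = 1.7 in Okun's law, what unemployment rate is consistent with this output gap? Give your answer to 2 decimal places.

From Okun's law, u - u* = -(output gap)/β = -(4.029)/1.7 = -2.37 points.
So u = 4.95 - 2.37 = 2.58%.

2.58%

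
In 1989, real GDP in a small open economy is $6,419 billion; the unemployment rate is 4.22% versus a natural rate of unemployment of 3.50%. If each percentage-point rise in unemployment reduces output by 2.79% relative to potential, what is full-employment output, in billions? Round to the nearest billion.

Unemployment gap = 4.22 - 3.5 = 0.72 points, so output gap = -2.79 × 0.72 = -2.0088%.
Since Y = Y* × (1 + gap/100), Y* = 6419/0.979912 ≈ 6551 billion.

$6,551 billion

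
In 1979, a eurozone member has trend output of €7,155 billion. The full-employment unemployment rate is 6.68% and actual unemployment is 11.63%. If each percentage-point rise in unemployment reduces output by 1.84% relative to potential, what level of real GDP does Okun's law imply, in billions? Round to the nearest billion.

€6,503 billion

Unemployment gap = 11.63 - 6.68 = 4.95 points, so the output gap is -1.84 × 4.95 = -9.108%.
Actual GDP = 7155 × (1 - 9.108/100) = 7155 × 0.90892 ≈ 6503 billion.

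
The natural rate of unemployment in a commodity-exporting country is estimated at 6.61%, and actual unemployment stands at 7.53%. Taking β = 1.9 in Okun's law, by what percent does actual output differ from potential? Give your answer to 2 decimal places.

The unemployment gap is 7.53 - 6.61 = 0.92 percentage points.
Okun's law gives an output gap of -1.9 × 0.92 = -1.748%, i.e. 1.75% below potential.

-1.75%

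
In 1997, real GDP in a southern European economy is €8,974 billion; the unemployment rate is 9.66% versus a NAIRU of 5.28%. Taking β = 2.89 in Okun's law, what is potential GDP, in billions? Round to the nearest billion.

€10,275 billion

Unemployment gap = 9.66 - 5.28 = 4.38 points, so output gap = -2.89 × 4.38 = -12.6582%.
Since Y = Y* × (1 + gap/100), Y* = 8974/0.873418 ≈ 10275 billion.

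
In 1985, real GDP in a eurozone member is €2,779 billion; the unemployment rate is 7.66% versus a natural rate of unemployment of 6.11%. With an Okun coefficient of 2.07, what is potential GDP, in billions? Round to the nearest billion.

€2,871 billion

Unemployment gap = 7.66 - 6.11 = 1.55 points, so output gap = -2.07 × 1.55 = -3.2085%.
Since Y = Y* × (1 + gap/100), Y* = 2779/0.967915 ≈ 2871 billion.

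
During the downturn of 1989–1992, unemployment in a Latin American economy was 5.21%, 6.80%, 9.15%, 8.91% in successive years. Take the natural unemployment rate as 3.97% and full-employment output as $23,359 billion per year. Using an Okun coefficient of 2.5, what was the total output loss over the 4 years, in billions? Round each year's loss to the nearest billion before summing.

$8,287 billion

Year 1989: gap = -2.5 × (5.21 - 3.97) = -3.1%, loss ≈ 23359 × 3.1/100 ≈ 724.
Year 1990: gap = -2.5 × (6.8 - 3.97) = -7.075%, loss ≈ 23359 × 7.075/100 ≈ 1653.
Year 1991: gap = -2.5 × (9.15 - 3.97) = -12.95%, loss ≈ 23359 × 12.95/100 ≈ 3025.
Year 1992: gap = -2.5 × (8.91 - 3.97) = -12.35%, loss ≈ 23359 × 12.35/100 ≈ 2885.
Total lost output = 724 + 1653 + 3025 + 2885 = 8287 billion.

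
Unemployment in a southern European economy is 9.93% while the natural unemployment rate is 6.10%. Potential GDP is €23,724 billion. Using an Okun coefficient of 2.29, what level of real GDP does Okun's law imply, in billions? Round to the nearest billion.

€21,643 billion

Unemployment gap = 9.93 - 6.1 = 3.83 points, so the output gap is -2.29 × 3.83 = -8.7707%.
Actual GDP = 23724 × (1 - 8.7707/100) = 23724 × 0.912293 ≈ 21643 billion.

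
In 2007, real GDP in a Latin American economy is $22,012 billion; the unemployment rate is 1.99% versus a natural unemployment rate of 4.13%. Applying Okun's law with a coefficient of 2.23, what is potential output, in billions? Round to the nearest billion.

Unemployment gap = 1.99 - 4.13 = -2.14 points, so output gap = -2.23 × (-2.14) = 4.7722%.
Since Y = Y* × (1 + gap/100), Y* = 22012/1.047722 ≈ 21009 billion.

$21,009 billion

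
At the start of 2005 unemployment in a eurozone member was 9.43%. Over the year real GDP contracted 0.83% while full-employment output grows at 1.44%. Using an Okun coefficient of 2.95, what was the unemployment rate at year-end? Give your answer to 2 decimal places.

10.20%

Growth-rate Okun's law: g_Y = g_Y* - β × Δu, so Δu = (g_Y* - g_Y)/β.
Δu = (1.44 + 0.83)/2.95 = 2.27/2.95 = 0.77 percentage points.
Year-end unemployment = 9.43 + 0.77 = 10.20%.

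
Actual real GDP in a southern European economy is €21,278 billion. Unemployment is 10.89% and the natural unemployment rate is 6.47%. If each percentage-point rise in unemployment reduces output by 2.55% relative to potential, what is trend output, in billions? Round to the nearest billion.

Unemployment gap = 10.89 - 6.47 = 4.42 points, so output gap = -2.55 × 4.42 = -11.271%.
Since Y = Y* × (1 + gap/100), Y* = 21278/0.88729 ≈ 23981 billion.

€23,981 billion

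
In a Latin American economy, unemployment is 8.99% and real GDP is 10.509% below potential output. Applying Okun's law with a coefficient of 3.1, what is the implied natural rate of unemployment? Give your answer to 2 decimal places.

5.60%

From Okun's law, u - u* = -(output gap)/β = -(-10.509)/3.1 = 3.39 points.
So u* = 8.99 - 3.39 = 5.60%.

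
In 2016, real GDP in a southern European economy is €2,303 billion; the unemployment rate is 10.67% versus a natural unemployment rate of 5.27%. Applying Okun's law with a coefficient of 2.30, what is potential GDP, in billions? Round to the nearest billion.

€2,630 billion

Unemployment gap = 10.67 - 5.27 = 5.4 points, so output gap = -2.3 × 5.4 = -12.42%.
Since Y = Y* × (1 + gap/100), Y* = 2303/0.8758 ≈ 2630 billion.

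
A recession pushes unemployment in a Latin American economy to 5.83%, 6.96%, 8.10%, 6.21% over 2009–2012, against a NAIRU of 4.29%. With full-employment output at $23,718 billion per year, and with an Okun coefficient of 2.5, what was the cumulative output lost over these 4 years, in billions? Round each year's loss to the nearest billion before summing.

$5,893 billion

Year 2009: gap = -2.5 × (5.83 - 4.29) = -3.85%, loss ≈ 23718 × 3.85/100 ≈ 913.
Year 2010: gap = -2.5 × (6.96 - 4.29) = -6.675%, loss ≈ 23718 × 6.675/100 ≈ 1583.
Year 2011: gap = -2.5 × (8.1 - 4.29) = -9.525%, loss ≈ 23718 × 9.525/100 ≈ 2259.
Year 2012: gap = -2.5 × (6.21 - 4.29) = -4.8%, loss ≈ 23718 × 4.8/100 ≈ 1138.
Total lost output = 913 + 1583 + 2259 + 1138 = 5893 billion.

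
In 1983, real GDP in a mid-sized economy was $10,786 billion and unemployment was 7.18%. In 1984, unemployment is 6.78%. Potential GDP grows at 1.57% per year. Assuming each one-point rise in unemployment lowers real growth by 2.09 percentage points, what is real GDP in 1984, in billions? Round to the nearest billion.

Δu = 6.78 - 7.18 = -0.4 points.
Okun's law (growth form): g_Y = g_Y* - β × Δu = 1.57 - 2.09 × (-0.40) = 1.57 + 0.836 = 2.406%.
Real GDP in the next year = 10786 × (1 + 2.406/100) = 10786 × 1.02406 ≈ 11046 billion.

$11,046 billion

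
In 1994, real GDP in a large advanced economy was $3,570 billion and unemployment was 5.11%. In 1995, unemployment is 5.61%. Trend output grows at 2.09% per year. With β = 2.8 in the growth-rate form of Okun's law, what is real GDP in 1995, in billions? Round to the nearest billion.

Δu = 5.61 - 5.11 = 0.5 points.
Okun's law (growth form): g_Y = g_Y* - β × Δu = 2.09 - 2.8 × (0.50) = 2.09 - 1.4 = 0.69%.
Real GDP in the next year = 3570 × (1 + 0.69/100) = 3570 × 1.0069 ≈ 3595 billion.

$3,595 billion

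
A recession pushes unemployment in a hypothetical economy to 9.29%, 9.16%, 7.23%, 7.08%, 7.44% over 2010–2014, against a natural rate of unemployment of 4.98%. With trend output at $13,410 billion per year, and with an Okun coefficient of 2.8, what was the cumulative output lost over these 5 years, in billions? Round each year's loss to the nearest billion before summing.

Year 2010: gap = -2.8 × (9.29 - 4.98) = -12.068%, loss ≈ 13410 × 12.068/100 ≈ 1618.
Year 2011: gap = -2.8 × (9.16 - 4.98) = -11.704%, loss ≈ 13410 × 11.704/100 ≈ 1570.
Year 2012: gap = -2.8 × (7.23 - 4.98) = -6.3%, loss ≈ 13410 × 6.3/100 ≈ 845.
Year 2013: gap = -2.8 × (7.08 - 4.98) = -5.88%, loss ≈ 13410 × 5.88/100 ≈ 789.
Year 2014: gap = -2.8 × (7.44 - 4.98) = -6.888%, loss ≈ 13410 × 6.888/100 ≈ 924.
Total lost output = 1618 + 1570 + 845 + 789 + 924 = 5746 billion.

$5,746 billion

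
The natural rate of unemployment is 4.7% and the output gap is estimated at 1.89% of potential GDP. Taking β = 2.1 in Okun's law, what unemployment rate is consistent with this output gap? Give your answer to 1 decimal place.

From Okun's law, u - u* = -(output gap)/β = -(1.89)/2.1 = -0.9 points.
So u = 4.7 - 0.9 = 3.8%.

3.8%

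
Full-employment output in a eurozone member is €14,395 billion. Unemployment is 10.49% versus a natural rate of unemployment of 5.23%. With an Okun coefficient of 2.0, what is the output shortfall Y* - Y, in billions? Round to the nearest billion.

Output gap = -2.0 × (10.49 - 5.23) = -2 × 5.26 = -10.52%.
Actual GDP ≈ 14395 × 0.8948 ≈ 12881 billion, so the shortfall is 14395 - 12881 = 1514 billion.

€1,514 billion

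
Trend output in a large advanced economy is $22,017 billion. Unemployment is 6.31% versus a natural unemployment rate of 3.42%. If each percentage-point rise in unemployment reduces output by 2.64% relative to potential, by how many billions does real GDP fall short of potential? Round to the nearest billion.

Output gap = -2.64 × (6.31 - 3.42) = -2.64 × 2.89 = -7.6296%.
Actual GDP ≈ 22017 × 0.923704 ≈ 20337 billion, so the shortfall is 22017 - 20337 = 1680 billion.

$1,680 billion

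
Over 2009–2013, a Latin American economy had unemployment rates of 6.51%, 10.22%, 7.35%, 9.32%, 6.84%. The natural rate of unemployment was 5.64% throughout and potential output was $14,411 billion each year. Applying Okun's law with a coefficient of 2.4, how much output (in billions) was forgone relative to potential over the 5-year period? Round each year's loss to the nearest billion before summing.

Year 2009: gap = -2.4 × (6.51 - 5.64) = -2.088%, loss ≈ 14411 × 2.088/100 ≈ 301.
Year 2010: gap = -2.4 × (10.22 - 5.64) = -10.992%, loss ≈ 14411 × 10.992/100 ≈ 1584.
Year 2011: gap = -2.4 × (7.35 - 5.64) = -4.104%, loss ≈ 14411 × 4.104/100 ≈ 591.
Year 2012: gap = -2.4 × (9.32 - 5.64) = -8.832%, loss ≈ 14411 × 8.832/100 ≈ 1273.
Year 2013: gap = -2.4 × (6.84 - 5.64) = -2.88%, loss ≈ 14411 × 2.88/100 ≈ 415.
Total lost output = 301 + 1584 + 591 + 1273 + 415 = 4164 billion.

$4,164 billion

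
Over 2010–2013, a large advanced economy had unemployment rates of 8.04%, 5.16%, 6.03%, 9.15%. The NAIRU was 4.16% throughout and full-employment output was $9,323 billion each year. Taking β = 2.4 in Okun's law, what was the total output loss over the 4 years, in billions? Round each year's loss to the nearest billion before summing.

Year 2010: gap = -2.4 × (8.04 - 4.16) = -9.312%, loss ≈ 9323 × 9.312/100 ≈ 868.
Year 2011: gap = -2.4 × (5.16 - 4.16) = -2.4%, loss ≈ 9323 × 2.4/100 ≈ 224.
Year 2012: gap = -2.4 × (6.03 - 4.16) = -4.488%, loss ≈ 9323 × 4.488/100 ≈ 418.
Year 2013: gap = -2.4 × (9.15 - 4.16) = -11.976%, loss ≈ 9323 × 11.976/100 ≈ 1117.
Total lost output = 868 + 224 + 418 + 1117 = 2627 billion.

$2,627 billion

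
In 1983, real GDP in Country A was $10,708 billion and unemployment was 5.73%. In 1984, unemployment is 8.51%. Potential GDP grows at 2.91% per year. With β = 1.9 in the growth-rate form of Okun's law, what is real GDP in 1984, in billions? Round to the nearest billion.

Δu = 8.51 - 5.73 = 2.78 points.
Okun's law (growth form): g_Y = g_Y* - β × Δu = 2.91 - 1.9 × (2.78) = 2.91 - 5.282 = -2.372%.
Real GDP in the next year = 10708 × (1 - 2.372/100) = 10708 × 0.97628 ≈ 10454 billion.

$10,454 billion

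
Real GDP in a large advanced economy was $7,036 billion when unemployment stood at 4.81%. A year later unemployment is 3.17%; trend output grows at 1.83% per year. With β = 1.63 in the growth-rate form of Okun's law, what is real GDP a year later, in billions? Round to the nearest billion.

Δu = 3.17 - 4.81 = -1.64 points.
Okun's law (growth form): g_Y = g_Y* - β × Δu = 1.83 - 1.63 × (-1.64) = 1.83 + 2.6732 = 4.5032%.
Real GDP in the next year = 7036 × (1 + 4.5032/100) = 7036 × 1.045032 ≈ 7353 billion.

$7,353 billion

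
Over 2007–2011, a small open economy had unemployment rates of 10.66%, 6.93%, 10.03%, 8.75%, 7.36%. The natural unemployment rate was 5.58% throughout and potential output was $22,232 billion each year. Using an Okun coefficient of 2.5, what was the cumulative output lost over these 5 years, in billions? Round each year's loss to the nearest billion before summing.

$8,797 billion

Year 2007: gap = -2.5 × (10.66 - 5.58) = -12.7%, loss ≈ 22232 × 12.7/100 ≈ 2823.
Year 2008: gap = -2.5 × (6.93 - 5.58) = -3.375%, loss ≈ 22232 × 3.375/100 ≈ 750.
Year 2009: gap = -2.5 × (10.03 - 5.58) = -11.125%, loss ≈ 22232 × 11.125/100 ≈ 2473.
Year 2010: gap = -2.5 × (8.75 - 5.58) = -7.925%, loss ≈ 22232 × 7.925/100 ≈ 1762.
Year 2011: gap = -2.5 × (7.36 - 5.58) = -4.45%, loss ≈ 22232 × 4.45/100 ≈ 989.
Total lost output = 2823 + 750 + 2473 + 1762 + 989 = 8797 billion.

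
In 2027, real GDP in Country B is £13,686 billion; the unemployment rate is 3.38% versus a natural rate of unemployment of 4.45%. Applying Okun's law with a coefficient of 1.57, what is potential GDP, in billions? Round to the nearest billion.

£13,460 billion

Unemployment gap = 3.38 - 4.45 = -1.07 points, so output gap = -1.57 × (-1.07) = 1.6799%.
Since Y = Y* × (1 + gap/100), Y* = 13686/1.016799 ≈ 13460 billion.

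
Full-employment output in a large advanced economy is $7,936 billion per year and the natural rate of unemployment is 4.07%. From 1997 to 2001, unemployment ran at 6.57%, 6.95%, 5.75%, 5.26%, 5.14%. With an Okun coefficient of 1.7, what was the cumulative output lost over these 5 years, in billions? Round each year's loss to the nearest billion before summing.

Year 1997: gap = -1.7 × (6.57 - 4.07) = -4.25%, loss ≈ 7936 × 4.25/100 ≈ 337.
Year 1998: gap = -1.7 × (6.95 - 4.07) = -4.896%, loss ≈ 7936 × 4.896/100 ≈ 389.
Year 1999: gap = -1.7 × (5.75 - 4.07) = -2.856%, loss ≈ 7936 × 2.856/100 ≈ 227.
Year 2000: gap = -1.7 × (5.26 - 4.07) = -2.023%, loss ≈ 7936 × 2.023/100 ≈ 161.
Year 2001: gap = -1.7 × (5.14 - 4.07) = -1.819%, loss ≈ 7936 × 1.819/100 ≈ 144.
Total lost output = 337 + 389 + 227 + 161 + 144 = 1258 billion.

$1,258 billion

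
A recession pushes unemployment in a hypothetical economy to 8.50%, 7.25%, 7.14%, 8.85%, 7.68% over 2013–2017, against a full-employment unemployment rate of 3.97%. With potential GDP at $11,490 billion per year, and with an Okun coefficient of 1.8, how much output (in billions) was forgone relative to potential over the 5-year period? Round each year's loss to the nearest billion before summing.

Year 2013: gap = -1.8 × (8.5 - 3.97) = -8.154%, loss ≈ 11490 × 8.154/100 ≈ 937.
Year 2014: gap = -1.8 × (7.25 - 3.97) = -5.904%, loss ≈ 11490 × 5.904/100 ≈ 678.
Year 2015: gap = -1.8 × (7.14 - 3.97) = -5.706%, loss ≈ 11490 × 5.706/100 ≈ 656.
Year 2016: gap = -1.8 × (8.85 - 3.97) = -8.784%, loss ≈ 11490 × 8.784/100 ≈ 1009.
Year 2017: gap = -1.8 × (7.68 - 3.97) = -6.678%, loss ≈ 11490 × 6.678/100 ≈ 767.
Total lost output = 937 + 678 + 656 + 1009 + 767 = 4047 billion.

$4,047 billion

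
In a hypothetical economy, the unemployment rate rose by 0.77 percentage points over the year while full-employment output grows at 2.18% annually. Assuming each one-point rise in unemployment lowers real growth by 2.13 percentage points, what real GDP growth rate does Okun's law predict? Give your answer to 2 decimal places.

Growth-rate Okun's law: g_Y = g_Y* - β × Δu.
g_Y = 2.18 - 2.13 × (0.77) = 2.18 - 1.6401 = 0.5399%, i.e. 0.54% to 2 d.p.

0.54%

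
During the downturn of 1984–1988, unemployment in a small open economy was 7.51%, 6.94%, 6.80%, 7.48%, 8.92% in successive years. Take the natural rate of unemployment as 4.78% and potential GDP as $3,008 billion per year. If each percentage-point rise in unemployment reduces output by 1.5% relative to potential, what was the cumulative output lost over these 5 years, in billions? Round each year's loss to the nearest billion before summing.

$620 billion

Year 1984: gap = -1.5 × (7.51 - 4.78) = -4.095%, loss ≈ 3008 × 4.095/100 ≈ 123.
Year 1985: gap = -1.5 × (6.94 - 4.78) = -3.24%, loss ≈ 3008 × 3.24/100 ≈ 97.
Year 1986: gap = -1.5 × (6.8 - 4.78) = -3.03%, loss ≈ 3008 × 3.03/100 ≈ 91.
Year 1987: gap = -1.5 × (7.48 - 4.78) = -4.05%, loss ≈ 3008 × 4.05/100 ≈ 122.
Year 1988: gap = -1.5 × (8.92 - 4.78) = -6.21%, loss ≈ 3008 × 6.21/100 ≈ 187.
Total lost output = 123 + 97 + 91 + 122 + 187 = 620 billion.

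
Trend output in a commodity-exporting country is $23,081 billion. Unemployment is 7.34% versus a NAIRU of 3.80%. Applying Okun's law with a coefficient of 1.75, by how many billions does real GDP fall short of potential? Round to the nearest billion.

$1,430 billion

Output gap = -1.75 × (7.34 - 3.8) = -1.75 × 3.54 = -6.195%.
Actual GDP ≈ 23081 × 0.93805 ≈ 21651 billion, so the shortfall is 23081 - 21651 = 1430 billion.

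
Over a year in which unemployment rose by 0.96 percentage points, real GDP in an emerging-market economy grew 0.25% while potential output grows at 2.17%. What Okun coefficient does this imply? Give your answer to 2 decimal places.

β ≈ 2.00

Growth form: g_Y = g_Y* - β × Δu, so β = (g_Y* - g_Y)/Δu.
β = (2.17 - 0.25)/0.96 = 1.92/0.96 = 2.00.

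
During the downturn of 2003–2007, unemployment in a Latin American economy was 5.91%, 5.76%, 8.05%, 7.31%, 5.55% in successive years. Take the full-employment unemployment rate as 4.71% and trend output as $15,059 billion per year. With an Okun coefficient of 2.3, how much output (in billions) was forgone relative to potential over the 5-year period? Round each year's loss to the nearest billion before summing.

Year 2003: gap = -2.3 × (5.91 - 4.71) = -2.76%, loss ≈ 15059 × 2.76/100 ≈ 416.
Year 2004: gap = -2.3 × (5.76 - 4.71) = -2.415%, loss ≈ 15059 × 2.415/100 ≈ 364.
Year 2005: gap = -2.3 × (8.05 - 4.71) = -7.682%, loss ≈ 15059 × 7.682/100 ≈ 1157.
Year 2006: gap = -2.3 × (7.31 - 4.71) = -5.98%, loss ≈ 15059 × 5.98/100 ≈ 901.
Year 2007: gap = -2.3 × (5.55 - 4.71) = -1.932%, loss ≈ 15059 × 1.932/100 ≈ 291.
Total lost output = 416 + 364 + 1157 + 901 + 291 = 3129 billion.

$3,129 billion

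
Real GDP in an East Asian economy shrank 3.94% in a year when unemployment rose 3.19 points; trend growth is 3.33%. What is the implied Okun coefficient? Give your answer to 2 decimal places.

β ≈ 2.28

Growth form: g_Y = g_Y* - β × Δu, so β = (g_Y* - g_Y)/Δu.
β = (3.33 + 3.94)/3.19 = 7.27/3.19 = 2.28.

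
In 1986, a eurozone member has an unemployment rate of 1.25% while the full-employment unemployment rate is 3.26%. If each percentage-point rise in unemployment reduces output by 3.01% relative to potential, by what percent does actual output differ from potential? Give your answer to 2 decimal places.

6.05%

The unemployment gap is 1.25 - 3.26 = -2.01 percentage points.
Okun's law gives an output gap of -3.01 × (-2.01) = 6.0501%, i.e. 6.05% above potential.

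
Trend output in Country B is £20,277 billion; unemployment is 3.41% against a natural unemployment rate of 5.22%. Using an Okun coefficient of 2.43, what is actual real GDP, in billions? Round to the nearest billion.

Unemployment gap = 3.41 - 5.22 = -1.81 points, so the output gap is -2.43 × (-1.81) = 4.3983%.
Actual GDP = 20277 × (1 + 4.3983/100) = 20277 × 1.043983 ≈ 21169 billion.

£21,169 billion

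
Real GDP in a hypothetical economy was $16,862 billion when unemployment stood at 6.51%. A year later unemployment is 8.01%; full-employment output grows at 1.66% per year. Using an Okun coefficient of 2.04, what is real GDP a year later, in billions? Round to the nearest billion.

$16,626 billion

Δu = 8.01 - 6.51 = 1.5 points.
Okun's law (growth form): g_Y = g_Y* - β × Δu = 1.66 - 2.04 × (1.50) = 1.66 - 3.06 = -1.4%.
Real GDP in the next year = 16862 × (1 - 1.4/100) = 16862 × 0.986 ≈ 16626 billion.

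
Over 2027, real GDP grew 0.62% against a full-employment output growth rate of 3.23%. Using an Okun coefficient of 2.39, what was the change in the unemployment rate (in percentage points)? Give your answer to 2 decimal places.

1.09 percentage points

Growth-rate Okun's law: g_Y = g_Y* - β × Δu, so Δu = (g_Y* - g_Y)/β.
Δu = (3.23 - 0.62)/2.39 = 2.61/2.39 = 1.09 percentage points.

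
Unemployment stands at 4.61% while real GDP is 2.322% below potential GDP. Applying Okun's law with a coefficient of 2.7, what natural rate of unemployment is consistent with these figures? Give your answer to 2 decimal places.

3.75%

From Okun's law, u - u* = -(output gap)/β = -(-2.322)/2.7 = 0.86 points.
So u* = 4.61 - 0.86 = 3.75%.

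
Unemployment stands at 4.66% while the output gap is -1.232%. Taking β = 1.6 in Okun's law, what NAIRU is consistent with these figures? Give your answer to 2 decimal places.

3.89%

From Okun's law, u - u* = -(output gap)/β = -(-1.232)/1.6 = 0.77 points.
So u* = 4.66 - 0.77 = 3.89%.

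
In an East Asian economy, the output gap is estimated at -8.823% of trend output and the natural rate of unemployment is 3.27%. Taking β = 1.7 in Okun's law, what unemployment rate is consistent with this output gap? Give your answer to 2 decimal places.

From Okun's law, u - u* = -(output gap)/β = -(-8.823)/1.7 = 5.19 points.
So u = 3.27 + 5.19 = 8.46%.

8.46%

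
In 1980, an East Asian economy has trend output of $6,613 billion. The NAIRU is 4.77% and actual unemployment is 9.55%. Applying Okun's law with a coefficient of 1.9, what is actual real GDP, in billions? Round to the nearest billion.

$6,012 billion

Unemployment gap = 9.55 - 4.77 = 4.78 points, so the output gap is -1.9 × 4.78 = -9.082%.
Actual GDP = 6613 × (1 - 9.082/100) = 6613 × 0.90918 ≈ 6012 billion.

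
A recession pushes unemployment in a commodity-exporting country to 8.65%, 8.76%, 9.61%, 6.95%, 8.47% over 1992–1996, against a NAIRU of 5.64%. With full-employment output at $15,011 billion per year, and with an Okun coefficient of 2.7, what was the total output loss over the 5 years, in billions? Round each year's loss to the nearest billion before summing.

$5,772 billion

Year 1992: gap = -2.7 × (8.65 - 5.64) = -8.127%, loss ≈ 15011 × 8.127/100 ≈ 1220.
Year 1993: gap = -2.7 × (8.76 - 5.64) = -8.424%, loss ≈ 15011 × 8.424/100 ≈ 1265.
Year 1994: gap = -2.7 × (9.61 - 5.64) = -10.719%, loss ≈ 15011 × 10.719/100 ≈ 1609.
Year 1995: gap = -2.7 × (6.95 - 5.64) = -3.537%, loss ≈ 15011 × 3.537/100 ≈ 531.
Year 1996: gap = -2.7 × (8.47 - 5.64) = -7.641%, loss ≈ 15011 × 7.641/100 ≈ 1147.
Total lost output = 1220 + 1265 + 1609 + 531 + 1147 = 5772 billion.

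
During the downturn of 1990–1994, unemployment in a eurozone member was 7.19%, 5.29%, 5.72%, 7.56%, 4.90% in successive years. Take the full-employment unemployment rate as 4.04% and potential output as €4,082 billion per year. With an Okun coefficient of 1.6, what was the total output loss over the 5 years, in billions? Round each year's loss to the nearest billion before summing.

€684 billion

Year 1990: gap = -1.6 × (7.19 - 4.04) = -5.04%, loss ≈ 4082 × 5.04/100 ≈ 206.
Year 1991: gap = -1.6 × (5.29 - 4.04) = -2%, loss ≈ 4082 × 2/100 ≈ 82.
Year 1992: gap = -1.6 × (5.72 - 4.04) = -2.688%, loss ≈ 4082 × 2.688/100 ≈ 110.
Year 1993: gap = -1.6 × (7.56 - 4.04) = -5.632%, loss ≈ 4082 × 5.632/100 ≈ 230.
Year 1994: gap = -1.6 × (4.9 - 4.04) = -1.376%, loss ≈ 4082 × 1.376/100 ≈ 56.
Total lost output = 206 + 82 + 110 + 230 + 56 = 684 billion.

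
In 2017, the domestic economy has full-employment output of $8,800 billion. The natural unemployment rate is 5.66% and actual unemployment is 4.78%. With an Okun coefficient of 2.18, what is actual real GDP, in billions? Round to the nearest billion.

$8,969 billion

Unemployment gap = 4.78 - 5.66 = -0.88 points, so the output gap is -2.18 × (-0.88) = 1.9184%.
Actual GDP = 8800 × (1 + 1.9184/100) = 8800 × 1.019184 ≈ 8969 billion.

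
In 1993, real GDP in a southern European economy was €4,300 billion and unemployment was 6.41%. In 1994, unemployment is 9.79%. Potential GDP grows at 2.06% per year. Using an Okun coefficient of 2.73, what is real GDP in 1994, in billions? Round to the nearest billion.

€3,992 billion

Δu = 9.79 - 6.41 = 3.38 points.
Okun's law (growth form): g_Y = g_Y* - β × Δu = 2.06 - 2.73 × (3.38) = 2.06 - 9.2274 = -7.1674%.
Real GDP in the next year = 4300 × (1 - 7.1674/100) = 4300 × 0.928326 ≈ 3992 billion.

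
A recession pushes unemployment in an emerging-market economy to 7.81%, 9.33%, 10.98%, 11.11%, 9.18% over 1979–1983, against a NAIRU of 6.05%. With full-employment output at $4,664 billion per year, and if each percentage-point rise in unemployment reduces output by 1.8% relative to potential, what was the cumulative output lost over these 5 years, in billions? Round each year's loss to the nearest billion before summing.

$1,525 billion

Year 1979: gap = -1.8 × (7.81 - 6.05) = -3.168%, loss ≈ 4664 × 3.168/100 ≈ 148.
Year 1980: gap = -1.8 × (9.33 - 6.05) = -5.904%, loss ≈ 4664 × 5.904/100 ≈ 275.
Year 1981: gap = -1.8 × (10.98 - 6.05) = -8.874%, loss ≈ 4664 × 8.874/100 ≈ 414.
Year 1982: gap = -1.8 × (11.11 - 6.05) = -9.108%, loss ≈ 4664 × 9.108/100 ≈ 425.
Year 1983: gap = -1.8 × (9.18 - 6.05) = -5.634%, loss ≈ 4664 × 5.634/100 ≈ 263.
Total lost output = 148 + 275 + 414 + 425 + 263 = 1525 billion.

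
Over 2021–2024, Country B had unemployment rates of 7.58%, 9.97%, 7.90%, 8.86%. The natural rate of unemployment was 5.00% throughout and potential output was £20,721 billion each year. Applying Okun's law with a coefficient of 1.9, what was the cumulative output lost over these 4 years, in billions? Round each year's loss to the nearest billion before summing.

£5,635 billion

Year 2021: gap = -1.9 × (7.58 - 5) = -4.902%, loss ≈ 20721 × 4.902/100 ≈ 1016.
Year 2022: gap = -1.9 × (9.97 - 5) = -9.443%, loss ≈ 20721 × 9.443/100 ≈ 1957.
Year 2023: gap = -1.9 × (7.9 - 5) = -5.51%, loss ≈ 20721 × 5.51/100 ≈ 1142.
Year 2024: gap = -1.9 × (8.86 - 5) = -7.334%, loss ≈ 20721 × 7.334/100 ≈ 1520.
Total lost output = 1016 + 1957 + 1142 + 1520 = 5635 billion.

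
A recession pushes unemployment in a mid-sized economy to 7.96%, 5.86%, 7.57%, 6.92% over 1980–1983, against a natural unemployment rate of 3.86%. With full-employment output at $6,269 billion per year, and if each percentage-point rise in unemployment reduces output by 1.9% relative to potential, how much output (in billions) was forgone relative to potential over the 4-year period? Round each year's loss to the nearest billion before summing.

Year 1980: gap = -1.9 × (7.96 - 3.86) = -7.79%, loss ≈ 6269 × 7.79/100 ≈ 488.
Year 1981: gap = -1.9 × (5.86 - 3.86) = -3.8%, loss ≈ 6269 × 3.8/100 ≈ 238.
Year 1982: gap = -1.9 × (7.57 - 3.86) = -7.049%, loss ≈ 6269 × 7.049/100 ≈ 442.
Year 1983: gap = -1.9 × (6.92 - 3.86) = -5.814%, loss ≈ 6269 × 5.814/100 ≈ 364.
Total lost output = 488 + 238 + 442 + 364 = 1532 billion.

$1,532 billion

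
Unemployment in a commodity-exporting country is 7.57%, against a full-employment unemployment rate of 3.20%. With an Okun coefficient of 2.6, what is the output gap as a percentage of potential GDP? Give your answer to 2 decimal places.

The unemployment gap is 7.57 - 3.2 = 4.37 percentage points.
Okun's law gives an output gap of -2.6 × 4.37 = -11.362%, i.e. 11.36% below potential.

-11.36%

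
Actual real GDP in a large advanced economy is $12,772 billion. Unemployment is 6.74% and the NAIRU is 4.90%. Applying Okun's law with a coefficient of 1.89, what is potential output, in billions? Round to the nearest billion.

$13,232 billion

Unemployment gap = 6.74 - 4.9 = 1.84 points, so output gap = -1.89 × 1.84 = -3.4776%.
Since Y = Y* × (1 + gap/100), Y* = 12772/0.965224 ≈ 13232 billion.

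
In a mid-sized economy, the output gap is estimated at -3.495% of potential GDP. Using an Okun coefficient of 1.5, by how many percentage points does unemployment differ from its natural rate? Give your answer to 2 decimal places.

Okun's law: output gap = -β × (u - u*), so u - u* = -(output gap)/β.
u - u* = -(-3.495)/1.5 = 2.33 percentage points.

2.33 percentage points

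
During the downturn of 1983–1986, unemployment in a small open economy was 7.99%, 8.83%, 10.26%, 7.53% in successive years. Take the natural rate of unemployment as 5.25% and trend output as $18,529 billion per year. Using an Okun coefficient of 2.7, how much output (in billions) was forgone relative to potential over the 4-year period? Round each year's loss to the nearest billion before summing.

Year 1983: gap = -2.7 × (7.99 - 5.25) = -7.398%, loss ≈ 18529 × 7.398/100 ≈ 1371.
Year 1984: gap = -2.7 × (8.83 - 5.25) = -9.666%, loss ≈ 18529 × 9.666/100 ≈ 1791.
Year 1985: gap = -2.7 × (10.26 - 5.25) = -13.527%, loss ≈ 18529 × 13.527/100 ≈ 2506.
Year 1986: gap = -2.7 × (7.53 - 5.25) = -6.156%, loss ≈ 18529 × 6.156/100 ≈ 1141.
Total lost output = 1371 + 1791 + 2506 + 1141 = 6809 billion.

$6,809 billion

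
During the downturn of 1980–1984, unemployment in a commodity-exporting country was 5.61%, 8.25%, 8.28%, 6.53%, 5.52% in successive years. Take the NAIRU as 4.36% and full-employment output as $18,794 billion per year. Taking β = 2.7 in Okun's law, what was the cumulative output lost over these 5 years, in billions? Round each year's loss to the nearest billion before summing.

Year 1980: gap = -2.7 × (5.61 - 4.36) = -3.375%, loss ≈ 18794 × 3.375/100 ≈ 634.
Year 1981: gap = -2.7 × (8.25 - 4.36) = -10.503%, loss ≈ 18794 × 10.503/100 ≈ 1974.
Year 1982: gap = -2.7 × (8.28 - 4.36) = -10.584%, loss ≈ 18794 × 10.584/100 ≈ 1989.
Year 1983: gap = -2.7 × (6.53 - 4.36) = -5.859%, loss ≈ 18794 × 5.859/100 ≈ 1101.
Year 1984: gap = -2.7 × (5.52 - 4.36) = -3.132%, loss ≈ 18794 × 3.132/100 ≈ 589.
Total lost output = 634 + 1974 + 1989 + 1101 + 589 = 6287 billion.

$6,287 billion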